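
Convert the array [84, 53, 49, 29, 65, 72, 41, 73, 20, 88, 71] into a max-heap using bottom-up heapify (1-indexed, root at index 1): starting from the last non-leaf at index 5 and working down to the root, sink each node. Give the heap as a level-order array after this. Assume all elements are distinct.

sift down from index 5:
  65 vs larger child 88 at index 10, swap → [84, 53, 49, 29, 88, 72, 41, 73, 20, 65, 71]
sift down from index 4:
  29 vs larger child 73 at index 8, swap → [84, 53, 49, 73, 88, 72, 41, 29, 20, 65, 71]
sift down from index 3:
  49 vs larger child 72 at index 6, swap → [84, 53, 72, 73, 88, 49, 41, 29, 20, 65, 71]
sift down from index 2:
  53 vs larger child 88 at index 5, swap → [84, 88, 72, 73, 53, 49, 41, 29, 20, 65, 71]
  53 vs larger child 71 at index 11, swap → [84, 88, 72, 73, 71, 49, 41, 29, 20, 65, 53]
sift down from index 1:
  84 vs larger child 88 at index 2, swap → [88, 84, 72, 73, 71, 49, 41, 29, 20, 65, 53]

[88, 84, 72, 73, 71, 49, 41, 29, 20, 65, 53]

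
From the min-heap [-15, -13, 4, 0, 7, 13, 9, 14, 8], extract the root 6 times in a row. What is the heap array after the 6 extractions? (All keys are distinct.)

extract-min #1 returns -15:
  remove root -15; move last element 8 to root → [8, -13, 4, 0, 7, 13, 9, 14]
  8 vs smaller child -13 at index 1, swap → [-13, 8, 4, 0, 7, 13, 9, 14]
  8 vs smaller child 0 at index 3, swap → [-13, 0, 4, 8, 7, 13, 9, 14]
extract-min #2 returns -13:
  remove root -13; move last element 14 to root → [14, 0, 4, 8, 7, 13, 9]
  14 vs smaller child 0 at index 1, swap → [0, 14, 4, 8, 7, 13, 9]
  14 vs smaller child 7 at index 4, swap → [0, 7, 4, 8, 14, 13, 9]
extract-min #3 returns 0:
  remove root 0; move last element 9 to root → [9, 7, 4, 8, 14, 13]
  9 vs smaller child 4 at index 2, swap → [4, 7, 9, 8, 14, 13]
extract-min #4 returns 4:
  remove root 4; move last element 13 to root → [13, 7, 9, 8, 14]
  13 vs smaller child 7 at index 1, swap → [7, 13, 9, 8, 14]
  13 vs smaller child 8 at index 3, swap → [7, 8, 9, 13, 14]
extract-min #5 returns 7:
  remove root 7; move last element 14 to root → [14, 8, 9, 13]
  14 vs smaller child 8 at index 1, swap → [8, 14, 9, 13]
  14 vs only child 13 at index 3, swap → [8, 13, 9, 14]
extract-min #6 returns 8:
  remove root 8; move last element 14 to root → [14, 13, 9]
  14 vs smaller child 9 at index 2, swap → [9, 13, 14]

[9, 13, 14]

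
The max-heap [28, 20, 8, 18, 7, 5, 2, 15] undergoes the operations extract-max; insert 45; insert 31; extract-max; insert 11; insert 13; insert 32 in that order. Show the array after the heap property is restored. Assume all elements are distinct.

[32, 31, 8, 18, 20, 5, 2, 15, 11, 7, 13]

extract-max → returns 28:
  remove root 28; move last element 15 to root → [15, 20, 8, 18, 7, 5, 2]
  15 vs larger child 20 at index 1, swap → [20, 15, 8, 18, 7, 5, 2]
  15 vs larger child 18 at index 3, swap → [20, 18, 8, 15, 7, 5, 2]
insert 45:
  append 45 at index 7 → [20, 18, 8, 15, 7, 5, 2, 45]
  45 > parent 15 at index 3, swap → [20, 18, 8, 45, 7, 5, 2, 15]
  45 > parent 18 at index 1, swap → [20, 45, 8, 18, 7, 5, 2, 15]
  45 > parent 20 at index 0, swap → [45, 20, 8, 18, 7, 5, 2, 15]
insert 31:
  append 31 at index 8 → [45, 20, 8, 18, 7, 5, 2, 15, 31]
  31 > parent 18 at index 3, swap → [45, 20, 8, 31, 7, 5, 2, 15, 18]
  31 > parent 20 at index 1, swap → [45, 31, 8, 20, 7, 5, 2, 15, 18]
extract-max → returns 45:
  remove root 45; move last element 18 to root → [18, 31, 8, 20, 7, 5, 2, 15]
  18 vs larger child 31 at index 1, swap → [31, 18, 8, 20, 7, 5, 2, 15]
  18 vs larger child 20 at index 3, swap → [31, 20, 8, 18, 7, 5, 2, 15]
insert 11:
  append 11 at index 8 → [31, 20, 8, 18, 7, 5, 2, 15, 11] (no swap needed)
insert 13:
  append 13 at index 9 → [31, 20, 8, 18, 7, 5, 2, 15, 11, 13]
  13 > parent 7 at index 4, swap → [31, 20, 8, 18, 13, 5, 2, 15, 11, 7]
insert 32:
  append 32 at index 10 → [31, 20, 8, 18, 13, 5, 2, 15, 11, 7, 32]
  32 > parent 13 at index 4, swap → [31, 20, 8, 18, 32, 5, 2, 15, 11, 7, 13]
  32 > parent 20 at index 1, swap → [31, 32, 8, 18, 20, 5, 2, 15, 11, 7, 13]
  32 > parent 31 at index 0, swap → [32, 31, 8, 18, 20, 5, 2, 15, 11, 7, 13]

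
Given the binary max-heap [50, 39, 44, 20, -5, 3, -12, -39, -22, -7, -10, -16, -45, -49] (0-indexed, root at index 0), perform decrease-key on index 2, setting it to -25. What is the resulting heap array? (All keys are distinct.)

set index 2 from 44 to -25 → [50, 39, -25, 20, -5, 3, -12, -39, -22, -7, -10, -16, -45, -49]
-25 vs larger child 3 at index 5, swap → [50, 39, 3, 20, -5, -25, -12, -39, -22, -7, -10, -16, -45, -49]
-25 vs larger child -16 at index 11, swap → [50, 39, 3, 20, -5, -16, -12, -39, -22, -7, -10, -25, -45, -49]

[50, 39, 3, 20, -5, -16, -12, -39, -22, -7, -10, -25, -45, -49]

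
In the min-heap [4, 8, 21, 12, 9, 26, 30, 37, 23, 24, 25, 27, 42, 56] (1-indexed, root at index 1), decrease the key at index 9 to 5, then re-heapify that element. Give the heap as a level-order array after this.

[4, 5, 21, 8, 9, 26, 30, 37, 12, 24, 25, 27, 42, 56]

set index 9 from 23 to 5 → [4, 8, 21, 12, 9, 26, 30, 37, 5, 24, 25, 27, 42, 56]
5 < parent 12 at index 4, swap → [4, 8, 21, 5, 9, 26, 30, 37, 12, 24, 25, 27, 42, 56]
5 < parent 8 at index 2, swap → [4, 5, 21, 8, 9, 26, 30, 37, 12, 24, 25, 27, 42, 56]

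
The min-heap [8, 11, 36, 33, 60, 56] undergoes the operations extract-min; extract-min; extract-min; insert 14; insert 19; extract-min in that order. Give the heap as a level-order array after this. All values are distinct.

[19, 36, 60, 56]

extract-min → returns 8:
  remove root 8; move last element 56 to root → [56, 11, 36, 33, 60]
  56 vs smaller child 11 at index 1, swap → [11, 56, 36, 33, 60]
  56 vs smaller child 33 at index 3, swap → [11, 33, 36, 56, 60]
extract-min → returns 11:
  remove root 11; move last element 60 to root → [60, 33, 36, 56]
  60 vs smaller child 33 at index 1, swap → [33, 60, 36, 56]
  60 vs only child 56 at index 3, swap → [33, 56, 36, 60]
extract-min → returns 33:
  remove root 33; move last element 60 to root → [60, 56, 36]
  60 vs smaller child 36 at index 2, swap → [36, 56, 60]
insert 14:
  append 14 at index 3 → [36, 56, 60, 14]
  14 < parent 56 at index 1, swap → [36, 14, 60, 56]
  14 < parent 36 at index 0, swap → [14, 36, 60, 56]
insert 19:
  append 19 at index 4 → [14, 36, 60, 56, 19]
  19 < parent 36 at index 1, swap → [14, 19, 60, 56, 36]
extract-min → returns 14:
  remove root 14; move last element 36 to root → [36, 19, 60, 56]
  36 vs smaller child 19 at index 1, swap → [19, 36, 60, 56]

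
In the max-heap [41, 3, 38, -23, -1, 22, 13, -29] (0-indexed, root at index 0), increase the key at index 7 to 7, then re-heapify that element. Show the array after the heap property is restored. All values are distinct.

[41, 7, 38, 3, -1, 22, 13, -23]

set index 7 from -29 to 7 → [41, 3, 38, -23, -1, 22, 13, 7]
7 > parent -23 at index 3, swap → [41, 3, 38, 7, -1, 22, 13, -23]
7 > parent 3 at index 1, swap → [41, 7, 38, 3, -1, 22, 13, -23]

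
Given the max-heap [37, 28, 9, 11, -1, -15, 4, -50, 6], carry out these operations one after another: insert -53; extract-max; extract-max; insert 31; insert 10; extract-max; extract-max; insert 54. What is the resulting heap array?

[54, 10, 9, 6, -1, -15, 4, -53, -50]

insert -53:
  append -53 at index 9 → [37, 28, 9, 11, -1, -15, 4, -50, 6, -53] (no swap needed)
extract-max → returns 37:
  remove root 37; move last element -53 to root → [-53, 28, 9, 11, -1, -15, 4, -50, 6]
  -53 vs larger child 28 at index 1, swap → [28, -53, 9, 11, -1, -15, 4, -50, 6]
  -53 vs larger child 11 at index 3, swap → [28, 11, 9, -53, -1, -15, 4, -50, 6]
  -53 vs larger child 6 at index 8, swap → [28, 11, 9, 6, -1, -15, 4, -50, -53]
extract-max → returns 28:
  remove root 28; move last element -53 to root → [-53, 11, 9, 6, -1, -15, 4, -50]
  -53 vs larger child 11 at index 1, swap → [11, -53, 9, 6, -1, -15, 4, -50]
  -53 vs larger child 6 at index 3, swap → [11, 6, 9, -53, -1, -15, 4, -50]
  -53 vs only child -50 at index 7, swap → [11, 6, 9, -50, -1, -15, 4, -53]
insert 31:
  append 31 at index 8 → [11, 6, 9, -50, -1, -15, 4, -53, 31]
  31 > parent -50 at index 3, swap → [11, 6, 9, 31, -1, -15, 4, -53, -50]
  31 > parent 6 at index 1, swap → [11, 31, 9, 6, -1, -15, 4, -53, -50]
  31 > parent 11 at index 0, swap → [31, 11, 9, 6, -1, -15, 4, -53, -50]
insert 10:
  append 10 at index 9 → [31, 11, 9, 6, -1, -15, 4, -53, -50, 10]
  10 > parent -1 at index 4, swap → [31, 11, 9, 6, 10, -15, 4, -53, -50, -1]
extract-max → returns 31:
  remove root 31; move last element -1 to root → [-1, 11, 9, 6, 10, -15, 4, -53, -50]
  -1 vs larger child 11 at index 1, swap → [11, -1, 9, 6, 10, -15, 4, -53, -50]
  -1 vs larger child 10 at index 4, swap → [11, 10, 9, 6, -1, -15, 4, -53, -50]
extract-max → returns 11:
  remove root 11; move last element -50 to root → [-50, 10, 9, 6, -1, -15, 4, -53]
  -50 vs larger child 10 at index 1, swap → [10, -50, 9, 6, -1, -15, 4, -53]
  -50 vs larger child 6 at index 3, swap → [10, 6, 9, -50, -1, -15, 4, -53]
insert 54:
  append 54 at index 8 → [10, 6, 9, -50, -1, -15, 4, -53, 54]
  54 > parent -50 at index 3, swap → [10, 6, 9, 54, -1, -15, 4, -53, -50]
  54 > parent 6 at index 1, swap → [10, 54, 9, 6, -1, -15, 4, -53, -50]
  54 > parent 10 at index 0, swap → [54, 10, 9, 6, -1, -15, 4, -53, -50]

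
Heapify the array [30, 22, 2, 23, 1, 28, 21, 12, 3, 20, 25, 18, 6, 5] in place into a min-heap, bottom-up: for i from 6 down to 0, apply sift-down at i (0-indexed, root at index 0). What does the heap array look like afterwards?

[1, 3, 2, 12, 20, 6, 5, 30, 23, 22, 25, 18, 28, 21]

sift down from index 6:
  21 vs only child 5 at index 13, swap → [30, 22, 2, 23, 1, 28, 5, 12, 3, 20, 25, 18, 6, 21]
sift down from index 5:
  28 vs smaller child 6 at index 12, swap → [30, 22, 2, 23, 1, 6, 5, 12, 3, 20, 25, 18, 28, 21]
sift down from index 4: already satisfies heap property
sift down from index 3:
  23 vs smaller child 3 at index 8, swap → [30, 22, 2, 3, 1, 6, 5, 12, 23, 20, 25, 18, 28, 21]
sift down from index 2: already satisfies heap property
sift down from index 1:
  22 vs smaller child 1 at index 4, swap → [30, 1, 2, 3, 22, 6, 5, 12, 23, 20, 25, 18, 28, 21]
  22 vs smaller child 20 at index 9, swap → [30, 1, 2, 3, 20, 6, 5, 12, 23, 22, 25, 18, 28, 21]
sift down from index 0:
  30 vs smaller child 1 at index 1, swap → [1, 30, 2, 3, 20, 6, 5, 12, 23, 22, 25, 18, 28, 21]
  30 vs smaller child 3 at index 3, swap → [1, 3, 2, 30, 20, 6, 5, 12, 23, 22, 25, 18, 28, 21]
  30 vs smaller child 12 at index 7, swap → [1, 3, 2, 12, 20, 6, 5, 30, 23, 22, 25, 18, 28, 21]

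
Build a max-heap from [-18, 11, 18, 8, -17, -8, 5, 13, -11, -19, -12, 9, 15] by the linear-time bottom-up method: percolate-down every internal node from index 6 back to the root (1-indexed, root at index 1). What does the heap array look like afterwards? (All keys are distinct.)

[18, 13, 15, 11, -12, 9, 5, 8, -11, -19, -17, -18, -8]

sift down from index 6:
  -8 vs larger child 15 at index 13, swap → [-18, 11, 18, 8, -17, 15, 5, 13, -11, -19, -12, 9, -8]
sift down from index 5:
  -17 vs larger child -12 at index 11, swap → [-18, 11, 18, 8, -12, 15, 5, 13, -11, -19, -17, 9, -8]
sift down from index 4:
  8 vs larger child 13 at index 8, swap → [-18, 11, 18, 13, -12, 15, 5, 8, -11, -19, -17, 9, -8]
sift down from index 3: already satisfies heap property
sift down from index 2:
  11 vs larger child 13 at index 4, swap → [-18, 13, 18, 11, -12, 15, 5, 8, -11, -19, -17, 9, -8]
sift down from index 1:
  -18 vs larger child 18 at index 3, swap → [18, 13, -18, 11, -12, 15, 5, 8, -11, -19, -17, 9, -8]
  -18 vs larger child 15 at index 6, swap → [18, 13, 15, 11, -12, -18, 5, 8, -11, -19, -17, 9, -8]
  -18 vs larger child 9 at index 12, swap → [18, 13, 15, 11, -12, 9, 5, 8, -11, -19, -17, -18, -8]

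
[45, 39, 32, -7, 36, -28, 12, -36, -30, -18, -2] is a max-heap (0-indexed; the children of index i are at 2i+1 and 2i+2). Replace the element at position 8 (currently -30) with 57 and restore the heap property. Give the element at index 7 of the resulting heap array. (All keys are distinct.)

set index 8 from -30 to 57 → [45, 39, 32, -7, 36, -28, 12, -36, 57, -18, -2]
57 > parent -7 at index 3, swap → [45, 39, 32, 57, 36, -28, 12, -36, -7, -18, -2]
57 > parent 39 at index 1, swap → [45, 57, 32, 39, 36, -28, 12, -36, -7, -18, -2]
57 > parent 45 at index 0, swap → [57, 45, 32, 39, 36, -28, 12, -36, -7, -18, -2]
resulting array: [57, 45, 32, 39, 36, -28, 12, -36, -7, -18, -2]

-36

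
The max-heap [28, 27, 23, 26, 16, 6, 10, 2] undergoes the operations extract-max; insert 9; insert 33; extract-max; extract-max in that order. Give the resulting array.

extract-max → returns 28:
  remove root 28; move last element 2 to root → [2, 27, 23, 26, 16, 6, 10]
  2 vs larger child 27 at index 1, swap → [27, 2, 23, 26, 16, 6, 10]
  2 vs larger child 26 at index 3, swap → [27, 26, 23, 2, 16, 6, 10]
insert 9:
  append 9 at index 7 → [27, 26, 23, 2, 16, 6, 10, 9]
  9 > parent 2 at index 3, swap → [27, 26, 23, 9, 16, 6, 10, 2]
insert 33:
  append 33 at index 8 → [27, 26, 23, 9, 16, 6, 10, 2, 33]
  33 > parent 9 at index 3, swap → [27, 26, 23, 33, 16, 6, 10, 2, 9]
  33 > parent 26 at index 1, swap → [27, 33, 23, 26, 16, 6, 10, 2, 9]
  33 > parent 27 at index 0, swap → [33, 27, 23, 26, 16, 6, 10, 2, 9]
extract-max → returns 33:
  remove root 33; move last element 9 to root → [9, 27, 23, 26, 16, 6, 10, 2]
  9 vs larger child 27 at index 1, swap → [27, 9, 23, 26, 16, 6, 10, 2]
  9 vs larger child 26 at index 3, swap → [27, 26, 23, 9, 16, 6, 10, 2]
extract-max → returns 27:
  remove root 27; move last element 2 to root → [2, 26, 23, 9, 16, 6, 10]
  2 vs larger child 26 at index 1, swap → [26, 2, 23, 9, 16, 6, 10]
  2 vs larger child 16 at index 4, swap → [26, 16, 23, 9, 2, 6, 10]

[26, 16, 23, 9, 2, 6, 10]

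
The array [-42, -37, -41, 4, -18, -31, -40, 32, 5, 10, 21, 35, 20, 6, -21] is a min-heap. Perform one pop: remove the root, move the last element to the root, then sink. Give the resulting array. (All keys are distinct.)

[-41, -37, -40, 4, -18, -31, -21, 32, 5, 10, 21, 35, 20, 6]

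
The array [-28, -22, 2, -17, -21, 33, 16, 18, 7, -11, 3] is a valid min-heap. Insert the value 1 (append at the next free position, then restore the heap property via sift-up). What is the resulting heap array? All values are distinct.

[-28, -22, 1, -17, -21, 2, 16, 18, 7, -11, 3, 33]

append 1 at index 11 → [-28, -22, 2, -17, -21, 33, 16, 18, 7, -11, 3, 1]
1 < parent 33 at index 5, swap → [-28, -22, 2, -17, -21, 1, 16, 18, 7, -11, 3, 33]
1 < parent 2 at index 2, swap → [-28, -22, 1, -17, -21, 2, 16, 18, 7, -11, 3, 33]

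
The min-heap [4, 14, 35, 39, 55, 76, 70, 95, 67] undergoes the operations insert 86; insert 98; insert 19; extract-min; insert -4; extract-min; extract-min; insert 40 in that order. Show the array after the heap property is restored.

[19, 39, 35, 67, 40, 98, 70, 95, 76, 86, 55]

insert 86:
  append 86 at index 9 → [4, 14, 35, 39, 55, 76, 70, 95, 67, 86] (no swap needed)
insert 98:
  append 98 at index 10 → [4, 14, 35, 39, 55, 76, 70, 95, 67, 86, 98] (no swap needed)
insert 19:
  append 19 at index 11 → [4, 14, 35, 39, 55, 76, 70, 95, 67, 86, 98, 19]
  19 < parent 76 at index 5, swap → [4, 14, 35, 39, 55, 19, 70, 95, 67, 86, 98, 76]
  19 < parent 35 at index 2, swap → [4, 14, 19, 39, 55, 35, 70, 95, 67, 86, 98, 76]
extract-min → returns 4:
  remove root 4; move last element 76 to root → [76, 14, 19, 39, 55, 35, 70, 95, 67, 86, 98]
  76 vs smaller child 14 at index 1, swap → [14, 76, 19, 39, 55, 35, 70, 95, 67, 86, 98]
  76 vs smaller child 39 at index 3, swap → [14, 39, 19, 76, 55, 35, 70, 95, 67, 86, 98]
  76 vs smaller child 67 at index 8, swap → [14, 39, 19, 67, 55, 35, 70, 95, 76, 86, 98]
insert -4:
  append -4 at index 11 → [14, 39, 19, 67, 55, 35, 70, 95, 76, 86, 98, -4]
  -4 < parent 35 at index 5, swap → [14, 39, 19, 67, 55, -4, 70, 95, 76, 86, 98, 35]
  -4 < parent 19 at index 2, swap → [14, 39, -4, 67, 55, 19, 70, 95, 76, 86, 98, 35]
  -4 < parent 14 at index 0, swap → [-4, 39, 14, 67, 55, 19, 70, 95, 76, 86, 98, 35]
extract-min → returns -4:
  remove root -4; move last element 35 to root → [35, 39, 14, 67, 55, 19, 70, 95, 76, 86, 98]
  35 vs smaller child 14 at index 2, swap → [14, 39, 35, 67, 55, 19, 70, 95, 76, 86, 98]
  35 vs smaller child 19 at index 5, swap → [14, 39, 19, 67, 55, 35, 70, 95, 76, 86, 98]
extract-min → returns 14:
  remove root 14; move last element 98 to root → [98, 39, 19, 67, 55, 35, 70, 95, 76, 86]
  98 vs smaller child 19 at index 2, swap → [19, 39, 98, 67, 55, 35, 70, 95, 76, 86]
  98 vs smaller child 35 at index 5, swap → [19, 39, 35, 67, 55, 98, 70, 95, 76, 86]
insert 40:
  append 40 at index 10 → [19, 39, 35, 67, 55, 98, 70, 95, 76, 86, 40]
  40 < parent 55 at index 4, swap → [19, 39, 35, 67, 40, 98, 70, 95, 76, 86, 55]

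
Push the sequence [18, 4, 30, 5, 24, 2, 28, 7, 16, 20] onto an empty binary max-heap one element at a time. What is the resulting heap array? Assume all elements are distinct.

Insert 18:
  append 18 at index 0 → [18] (no swap needed)
Insert 4:
  append 4 at index 1 → [18, 4] (no swap needed)
Insert 30:
  append 30 at index 2 → [18, 4, 30]
  30 > parent 18 at index 0, swap → [30, 4, 18]
Insert 5:
  append 5 at index 3 → [30, 4, 18, 5]
  5 > parent 4 at index 1, swap → [30, 5, 18, 4]
Insert 24:
  append 24 at index 4 → [30, 5, 18, 4, 24]
  24 > parent 5 at index 1, swap → [30, 24, 18, 4, 5]
Insert 2:
  append 2 at index 5 → [30, 24, 18, 4, 5, 2] (no swap needed)
Insert 28:
  append 28 at index 6 → [30, 24, 18, 4, 5, 2, 28]
  28 > parent 18 at index 2, swap → [30, 24, 28, 4, 5, 2, 18]
Insert 7:
  append 7 at index 7 → [30, 24, 28, 4, 5, 2, 18, 7]
  7 > parent 4 at index 3, swap → [30, 24, 28, 7, 5, 2, 18, 4]
Insert 16:
  append 16 at index 8 → [30, 24, 28, 7, 5, 2, 18, 4, 16]
  16 > parent 7 at index 3, swap → [30, 24, 28, 16, 5, 2, 18, 4, 7]
Insert 20:
  append 20 at index 9 → [30, 24, 28, 16, 5, 2, 18, 4, 7, 20]
  20 > parent 5 at index 4, swap → [30, 24, 28, 16, 20, 2, 18, 4, 7, 5]

[30, 24, 28, 16, 20, 2, 18, 4, 7, 5]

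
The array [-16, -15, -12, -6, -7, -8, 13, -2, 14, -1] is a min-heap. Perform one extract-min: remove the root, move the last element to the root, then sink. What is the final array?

remove root -16; move last element -1 to root → [-1, -15, -12, -6, -7, -8, 13, -2, 14]
-1 vs smaller child -15 at index 1, swap → [-15, -1, -12, -6, -7, -8, 13, -2, 14]
-1 vs smaller child -7 at index 4, swap → [-15, -7, -12, -6, -1, -8, 13, -2, 14]

[-15, -7, -12, -6, -1, -8, 13, -2, 14]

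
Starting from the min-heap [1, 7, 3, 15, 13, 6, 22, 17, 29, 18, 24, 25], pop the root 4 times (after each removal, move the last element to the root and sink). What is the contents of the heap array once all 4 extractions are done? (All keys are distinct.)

extract-min #1 returns 1:
  remove root 1; move last element 25 to root → [25, 7, 3, 15, 13, 6, 22, 17, 29, 18, 24]
  25 vs smaller child 3 at index 2, swap → [3, 7, 25, 15, 13, 6, 22, 17, 29, 18, 24]
  25 vs smaller child 6 at index 5, swap → [3, 7, 6, 15, 13, 25, 22, 17, 29, 18, 24]
extract-min #2 returns 3:
  remove root 3; move last element 24 to root → [24, 7, 6, 15, 13, 25, 22, 17, 29, 18]
  24 vs smaller child 6 at index 2, swap → [6, 7, 24, 15, 13, 25, 22, 17, 29, 18]
  24 vs smaller child 22 at index 6, swap → [6, 7, 22, 15, 13, 25, 24, 17, 29, 18]
extract-min #3 returns 6:
  remove root 6; move last element 18 to root → [18, 7, 22, 15, 13, 25, 24, 17, 29]
  18 vs smaller child 7 at index 1, swap → [7, 18, 22, 15, 13, 25, 24, 17, 29]
  18 vs smaller child 13 at index 4, swap → [7, 13, 22, 15, 18, 25, 24, 17, 29]
extract-min #4 returns 7:
  remove root 7; move last element 29 to root → [29, 13, 22, 15, 18, 25, 24, 17]
  29 vs smaller child 13 at index 1, swap → [13, 29, 22, 15, 18, 25, 24, 17]
  29 vs smaller child 15 at index 3, swap → [13, 15, 22, 29, 18, 25, 24, 17]
  29 vs only child 17 at index 7, swap → [13, 15, 22, 17, 18, 25, 24, 29]

[13, 15, 22, 17, 18, 25, 24, 29]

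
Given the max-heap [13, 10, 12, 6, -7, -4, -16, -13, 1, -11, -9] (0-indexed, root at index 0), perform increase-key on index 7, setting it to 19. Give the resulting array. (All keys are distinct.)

[19, 13, 12, 10, -7, -4, -16, 6, 1, -11, -9]

set index 7 from -13 to 19 → [13, 10, 12, 6, -7, -4, -16, 19, 1, -11, -9]
19 > parent 6 at index 3, swap → [13, 10, 12, 19, -7, -4, -16, 6, 1, -11, -9]
19 > parent 10 at index 1, swap → [13, 19, 12, 10, -7, -4, -16, 6, 1, -11, -9]
19 > parent 13 at index 0, swap → [19, 13, 12, 10, -7, -4, -16, 6, 1, -11, -9]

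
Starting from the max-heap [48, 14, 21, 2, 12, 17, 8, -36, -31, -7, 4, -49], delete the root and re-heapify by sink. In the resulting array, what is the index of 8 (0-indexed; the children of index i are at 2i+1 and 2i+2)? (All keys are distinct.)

6

remove root 48; move last element -49 to root → [-49, 14, 21, 2, 12, 17, 8, -36, -31, -7, 4]
-49 vs larger child 21 at index 2, swap → [21, 14, -49, 2, 12, 17, 8, -36, -31, -7, 4]
-49 vs larger child 17 at index 5, swap → [21, 14, 17, 2, 12, -49, 8, -36, -31, -7, 4]
resulting array: [21, 14, 17, 2, 12, -49, 8, -36, -31, -7, 4]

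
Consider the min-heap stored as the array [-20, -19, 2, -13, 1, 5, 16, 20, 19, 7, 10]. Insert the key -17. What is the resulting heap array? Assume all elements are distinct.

[-20, -19, -17, -13, 1, 2, 16, 20, 19, 7, 10, 5]

append -17 at index 11 → [-20, -19, 2, -13, 1, 5, 16, 20, 19, 7, 10, -17]
-17 < parent 5 at index 5, swap → [-20, -19, 2, -13, 1, -17, 16, 20, 19, 7, 10, 5]
-17 < parent 2 at index 2, swap → [-20, -19, -17, -13, 1, 2, 16, 20, 19, 7, 10, 5]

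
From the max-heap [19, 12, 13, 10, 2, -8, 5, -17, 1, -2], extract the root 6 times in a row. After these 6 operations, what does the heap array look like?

[1, -8, -2, -17]

extract-max #1 returns 19:
  remove root 19; move last element -2 to root → [-2, 12, 13, 10, 2, -8, 5, -17, 1]
  -2 vs larger child 13 at index 2, swap → [13, 12, -2, 10, 2, -8, 5, -17, 1]
  -2 vs larger child 5 at index 6, swap → [13, 12, 5, 10, 2, -8, -2, -17, 1]
extract-max #2 returns 13:
  remove root 13; move last element 1 to root → [1, 12, 5, 10, 2, -8, -2, -17]
  1 vs larger child 12 at index 1, swap → [12, 1, 5, 10, 2, -8, -2, -17]
  1 vs larger child 10 at index 3, swap → [12, 10, 5, 1, 2, -8, -2, -17]
extract-max #3 returns 12:
  remove root 12; move last element -17 to root → [-17, 10, 5, 1, 2, -8, -2]
  -17 vs larger child 10 at index 1, swap → [10, -17, 5, 1, 2, -8, -2]
  -17 vs larger child 2 at index 4, swap → [10, 2, 5, 1, -17, -8, -2]
extract-max #4 returns 10:
  remove root 10; move last element -2 to root → [-2, 2, 5, 1, -17, -8]
  -2 vs larger child 5 at index 2, swap → [5, 2, -2, 1, -17, -8]
extract-max #5 returns 5:
  remove root 5; move last element -8 to root → [-8, 2, -2, 1, -17]
  -8 vs larger child 2 at index 1, swap → [2, -8, -2, 1, -17]
  -8 vs larger child 1 at index 3, swap → [2, 1, -2, -8, -17]
extract-max #6 returns 2:
  remove root 2; move last element -17 to root → [-17, 1, -2, -8]
  -17 vs larger child 1 at index 1, swap → [1, -17, -2, -8]
  -17 vs only child -8 at index 3, swap → [1, -8, -2, -17]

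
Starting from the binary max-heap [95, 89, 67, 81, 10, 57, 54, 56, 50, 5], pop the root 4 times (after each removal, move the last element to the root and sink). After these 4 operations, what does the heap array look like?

[57, 56, 54, 50, 10, 5]

extract-max #1 returns 95:
  remove root 95; move last element 5 to root → [5, 89, 67, 81, 10, 57, 54, 56, 50]
  5 vs larger child 89 at index 1, swap → [89, 5, 67, 81, 10, 57, 54, 56, 50]
  5 vs larger child 81 at index 3, swap → [89, 81, 67, 5, 10, 57, 54, 56, 50]
  5 vs larger child 56 at index 7, swap → [89, 81, 67, 56, 10, 57, 54, 5, 50]
extract-max #2 returns 89:
  remove root 89; move last element 50 to root → [50, 81, 67, 56, 10, 57, 54, 5]
  50 vs larger child 81 at index 1, swap → [81, 50, 67, 56, 10, 57, 54, 5]
  50 vs larger child 56 at index 3, swap → [81, 56, 67, 50, 10, 57, 54, 5]
extract-max #3 returns 81:
  remove root 81; move last element 5 to root → [5, 56, 67, 50, 10, 57, 54]
  5 vs larger child 67 at index 2, swap → [67, 56, 5, 50, 10, 57, 54]
  5 vs larger child 57 at index 5, swap → [67, 56, 57, 50, 10, 5, 54]
extract-max #4 returns 67:
  remove root 67; move last element 54 to root → [54, 56, 57, 50, 10, 5]
  54 vs larger child 57 at index 2, swap → [57, 56, 54, 50, 10, 5]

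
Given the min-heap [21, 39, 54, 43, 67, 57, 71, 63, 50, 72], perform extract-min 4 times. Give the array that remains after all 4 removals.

[54, 63, 57, 72, 67, 71]

extract-min #1 returns 21:
  remove root 21; move last element 72 to root → [72, 39, 54, 43, 67, 57, 71, 63, 50]
  72 vs smaller child 39 at index 1, swap → [39, 72, 54, 43, 67, 57, 71, 63, 50]
  72 vs smaller child 43 at index 3, swap → [39, 43, 54, 72, 67, 57, 71, 63, 50]
  72 vs smaller child 50 at index 8, swap → [39, 43, 54, 50, 67, 57, 71, 63, 72]
extract-min #2 returns 39:
  remove root 39; move last element 72 to root → [72, 43, 54, 50, 67, 57, 71, 63]
  72 vs smaller child 43 at index 1, swap → [43, 72, 54, 50, 67, 57, 71, 63]
  72 vs smaller child 50 at index 3, swap → [43, 50, 54, 72, 67, 57, 71, 63]
  72 vs only child 63 at index 7, swap → [43, 50, 54, 63, 67, 57, 71, 72]
extract-min #3 returns 43:
  remove root 43; move last element 72 to root → [72, 50, 54, 63, 67, 57, 71]
  72 vs smaller child 50 at index 1, swap → [50, 72, 54, 63, 67, 57, 71]
  72 vs smaller child 63 at index 3, swap → [50, 63, 54, 72, 67, 57, 71]
extract-min #4 returns 50:
  remove root 50; move last element 71 to root → [71, 63, 54, 72, 67, 57]
  71 vs smaller child 54 at index 2, swap → [54, 63, 71, 72, 67, 57]
  71 vs only child 57 at index 5, swap → [54, 63, 57, 72, 67, 71]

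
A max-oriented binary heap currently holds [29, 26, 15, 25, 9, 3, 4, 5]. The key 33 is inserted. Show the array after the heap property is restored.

append 33 at index 8 → [29, 26, 15, 25, 9, 3, 4, 5, 33]
33 > parent 25 at index 3, swap → [29, 26, 15, 33, 9, 3, 4, 5, 25]
33 > parent 26 at index 1, swap → [29, 33, 15, 26, 9, 3, 4, 5, 25]
33 > parent 29 at index 0, swap → [33, 29, 15, 26, 9, 3, 4, 5, 25]

[33, 29, 15, 26, 9, 3, 4, 5, 25]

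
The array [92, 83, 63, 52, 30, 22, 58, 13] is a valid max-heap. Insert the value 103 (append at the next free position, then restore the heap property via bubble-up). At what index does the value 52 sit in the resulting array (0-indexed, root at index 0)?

append 103 at index 8 → [92, 83, 63, 52, 30, 22, 58, 13, 103]
103 > parent 52 at index 3, swap → [92, 83, 63, 103, 30, 22, 58, 13, 52]
103 > parent 83 at index 1, swap → [92, 103, 63, 83, 30, 22, 58, 13, 52]
103 > parent 92 at index 0, swap → [103, 92, 63, 83, 30, 22, 58, 13, 52]
resulting array: [103, 92, 63, 83, 30, 22, 58, 13, 52]

8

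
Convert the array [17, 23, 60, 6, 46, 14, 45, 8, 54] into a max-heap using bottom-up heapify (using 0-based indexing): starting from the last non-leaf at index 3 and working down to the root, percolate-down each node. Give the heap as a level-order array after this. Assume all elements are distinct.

[60, 54, 45, 23, 46, 14, 17, 8, 6]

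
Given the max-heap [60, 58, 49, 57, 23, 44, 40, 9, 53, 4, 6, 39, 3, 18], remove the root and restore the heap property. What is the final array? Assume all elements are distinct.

[58, 57, 49, 53, 23, 44, 40, 9, 18, 4, 6, 39, 3]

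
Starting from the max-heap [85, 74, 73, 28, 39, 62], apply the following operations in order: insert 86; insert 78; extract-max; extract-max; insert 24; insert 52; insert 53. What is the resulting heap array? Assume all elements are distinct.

[78, 74, 73, 53, 39, 62, 24, 28, 52]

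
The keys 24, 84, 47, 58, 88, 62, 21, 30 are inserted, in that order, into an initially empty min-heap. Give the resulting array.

[21, 30, 24, 58, 88, 62, 47, 84]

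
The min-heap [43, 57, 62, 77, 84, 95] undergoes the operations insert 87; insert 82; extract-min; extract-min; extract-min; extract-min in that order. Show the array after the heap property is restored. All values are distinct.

[82, 84, 87, 95]

insert 87:
  append 87 at index 6 → [43, 57, 62, 77, 84, 95, 87] (no swap needed)
insert 82:
  append 82 at index 7 → [43, 57, 62, 77, 84, 95, 87, 82] (no swap needed)
extract-min → returns 43:
  remove root 43; move last element 82 to root → [82, 57, 62, 77, 84, 95, 87]
  82 vs smaller child 57 at index 1, swap → [57, 82, 62, 77, 84, 95, 87]
  82 vs smaller child 77 at index 3, swap → [57, 77, 62, 82, 84, 95, 87]
extract-min → returns 57:
  remove root 57; move last element 87 to root → [87, 77, 62, 82, 84, 95]
  87 vs smaller child 62 at index 2, swap → [62, 77, 87, 82, 84, 95]
extract-min → returns 62:
  remove root 62; move last element 95 to root → [95, 77, 87, 82, 84]
  95 vs smaller child 77 at index 1, swap → [77, 95, 87, 82, 84]
  95 vs smaller child 82 at index 3, swap → [77, 82, 87, 95, 84]
extract-min → returns 77:
  remove root 77; move last element 84 to root → [84, 82, 87, 95]
  84 vs smaller child 82 at index 1, swap → [82, 84, 87, 95]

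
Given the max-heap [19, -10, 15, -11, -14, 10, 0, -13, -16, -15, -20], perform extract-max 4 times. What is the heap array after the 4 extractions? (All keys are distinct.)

[-10, -11, -15, -13, -14, -20, -16]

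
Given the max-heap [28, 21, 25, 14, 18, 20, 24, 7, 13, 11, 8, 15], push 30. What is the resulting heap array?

append 30 at index 12 → [28, 21, 25, 14, 18, 20, 24, 7, 13, 11, 8, 15, 30]
30 > parent 20 at index 5, swap → [28, 21, 25, 14, 18, 30, 24, 7, 13, 11, 8, 15, 20]
30 > parent 25 at index 2, swap → [28, 21, 30, 14, 18, 25, 24, 7, 13, 11, 8, 15, 20]
30 > parent 28 at index 0, swap → [30, 21, 28, 14, 18, 25, 24, 7, 13, 11, 8, 15, 20]

[30, 21, 28, 14, 18, 25, 24, 7, 13, 11, 8, 15, 20]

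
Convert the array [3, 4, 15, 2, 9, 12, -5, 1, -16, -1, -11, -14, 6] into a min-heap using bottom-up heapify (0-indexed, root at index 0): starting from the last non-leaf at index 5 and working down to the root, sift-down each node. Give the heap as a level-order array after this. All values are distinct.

[-16, -11, -14, 1, -1, 6, -5, 4, 2, 3, 9, 12, 15]

sift down from index 5:
  12 vs smaller child -14 at index 11, swap → [3, 4, 15, 2, 9, -14, -5, 1, -16, -1, -11, 12, 6]
sift down from index 4:
  9 vs smaller child -11 at index 10, swap → [3, 4, 15, 2, -11, -14, -5, 1, -16, -1, 9, 12, 6]
sift down from index 3:
  2 vs smaller child -16 at index 8, swap → [3, 4, 15, -16, -11, -14, -5, 1, 2, -1, 9, 12, 6]
sift down from index 2:
  15 vs smaller child -14 at index 5, swap → [3, 4, -14, -16, -11, 15, -5, 1, 2, -1, 9, 12, 6]
  15 vs smaller child 6 at index 12, swap → [3, 4, -14, -16, -11, 6, -5, 1, 2, -1, 9, 12, 15]
sift down from index 1:
  4 vs smaller child -16 at index 3, swap → [3, -16, -14, 4, -11, 6, -5, 1, 2, -1, 9, 12, 15]
  4 vs smaller child 1 at index 7, swap → [3, -16, -14, 1, -11, 6, -5, 4, 2, -1, 9, 12, 15]
sift down from index 0:
  3 vs smaller child -16 at index 1, swap → [-16, 3, -14, 1, -11, 6, -5, 4, 2, -1, 9, 12, 15]
  3 vs smaller child -11 at index 4, swap → [-16, -11, -14, 1, 3, 6, -5, 4, 2, -1, 9, 12, 15]
  3 vs smaller child -1 at index 9, swap → [-16, -11, -14, 1, -1, 6, -5, 4, 2, 3, 9, 12, 15]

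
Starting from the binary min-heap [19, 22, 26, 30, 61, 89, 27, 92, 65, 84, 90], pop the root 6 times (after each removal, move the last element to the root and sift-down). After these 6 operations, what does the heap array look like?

extract-min #1 returns 19:
  remove root 19; move last element 90 to root → [90, 22, 26, 30, 61, 89, 27, 92, 65, 84]
  90 vs smaller child 22 at index 1, swap → [22, 90, 26, 30, 61, 89, 27, 92, 65, 84]
  90 vs smaller child 30 at index 3, swap → [22, 30, 26, 90, 61, 89, 27, 92, 65, 84]
  90 vs smaller child 65 at index 8, swap → [22, 30, 26, 65, 61, 89, 27, 92, 90, 84]
extract-min #2 returns 22:
  remove root 22; move last element 84 to root → [84, 30, 26, 65, 61, 89, 27, 92, 90]
  84 vs smaller child 26 at index 2, swap → [26, 30, 84, 65, 61, 89, 27, 92, 90]
  84 vs smaller child 27 at index 6, swap → [26, 30, 27, 65, 61, 89, 84, 92, 90]
extract-min #3 returns 26:
  remove root 26; move last element 90 to root → [90, 30, 27, 65, 61, 89, 84, 92]
  90 vs smaller child 27 at index 2, swap → [27, 30, 90, 65, 61, 89, 84, 92]
  90 vs smaller child 84 at index 6, swap → [27, 30, 84, 65, 61, 89, 90, 92]
extract-min #4 returns 27:
  remove root 27; move last element 92 to root → [92, 30, 84, 65, 61, 89, 90]
  92 vs smaller child 30 at index 1, swap → [30, 92, 84, 65, 61, 89, 90]
  92 vs smaller child 61 at index 4, swap → [30, 61, 84, 65, 92, 89, 90]
extract-min #5 returns 30:
  remove root 30; move last element 90 to root → [90, 61, 84, 65, 92, 89]
  90 vs smaller child 61 at index 1, swap → [61, 90, 84, 65, 92, 89]
  90 vs smaller child 65 at index 3, swap → [61, 65, 84, 90, 92, 89]
extract-min #6 returns 61:
  remove root 61; move last element 89 to root → [89, 65, 84, 90, 92]
  89 vs smaller child 65 at index 1, swap → [65, 89, 84, 90, 92]

[65, 89, 84, 90, 92]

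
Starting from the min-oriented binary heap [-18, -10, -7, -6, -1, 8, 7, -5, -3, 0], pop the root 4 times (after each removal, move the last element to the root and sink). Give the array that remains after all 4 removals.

[-5, -1, -3, 0, 7, 8]

extract-min #1 returns -18:
  remove root -18; move last element 0 to root → [0, -10, -7, -6, -1, 8, 7, -5, -3]
  0 vs smaller child -10 at index 1, swap → [-10, 0, -7, -6, -1, 8, 7, -5, -3]
  0 vs smaller child -6 at index 3, swap → [-10, -6, -7, 0, -1, 8, 7, -5, -3]
  0 vs smaller child -5 at index 7, swap → [-10, -6, -7, -5, -1, 8, 7, 0, -3]
extract-min #2 returns -10:
  remove root -10; move last element -3 to root → [-3, -6, -7, -5, -1, 8, 7, 0]
  -3 vs smaller child -7 at index 2, swap → [-7, -6, -3, -5, -1, 8, 7, 0]
extract-min #3 returns -7:
  remove root -7; move last element 0 to root → [0, -6, -3, -5, -1, 8, 7]
  0 vs smaller child -6 at index 1, swap → [-6, 0, -3, -5, -1, 8, 7]
  0 vs smaller child -5 at index 3, swap → [-6, -5, -3, 0, -1, 8, 7]
extract-min #4 returns -6:
  remove root -6; move last element 7 to root → [7, -5, -3, 0, -1, 8]
  7 vs smaller child -5 at index 1, swap → [-5, 7, -3, 0, -1, 8]
  7 vs smaller child -1 at index 4, swap → [-5, -1, -3, 0, 7, 8]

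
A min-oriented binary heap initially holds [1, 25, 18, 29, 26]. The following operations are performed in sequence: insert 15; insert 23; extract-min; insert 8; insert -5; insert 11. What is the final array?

[-5, 8, 15, 11, 26, 23, 18, 29, 25]

insert 15:
  append 15 at index 5 → [1, 25, 18, 29, 26, 15]
  15 < parent 18 at index 2, swap → [1, 25, 15, 29, 26, 18]
insert 23:
  append 23 at index 6 → [1, 25, 15, 29, 26, 18, 23] (no swap needed)
extract-min → returns 1:
  remove root 1; move last element 23 to root → [23, 25, 15, 29, 26, 18]
  23 vs smaller child 15 at index 2, swap → [15, 25, 23, 29, 26, 18]
  23 vs only child 18 at index 5, swap → [15, 25, 18, 29, 26, 23]
insert 8:
  append 8 at index 6 → [15, 25, 18, 29, 26, 23, 8]
  8 < parent 18 at index 2, swap → [15, 25, 8, 29, 26, 23, 18]
  8 < parent 15 at index 0, swap → [8, 25, 15, 29, 26, 23, 18]
insert -5:
  append -5 at index 7 → [8, 25, 15, 29, 26, 23, 18, -5]
  -5 < parent 29 at index 3, swap → [8, 25, 15, -5, 26, 23, 18, 29]
  -5 < parent 25 at index 1, swap → [8, -5, 15, 25, 26, 23, 18, 29]
  -5 < parent 8 at index 0, swap → [-5, 8, 15, 25, 26, 23, 18, 29]
insert 11:
  append 11 at index 8 → [-5, 8, 15, 25, 26, 23, 18, 29, 11]
  11 < parent 25 at index 3, swap → [-5, 8, 15, 11, 26, 23, 18, 29, 25]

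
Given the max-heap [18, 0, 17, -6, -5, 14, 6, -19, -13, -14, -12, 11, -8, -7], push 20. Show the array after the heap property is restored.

[20, 0, 18, -6, -5, 14, 17, -19, -13, -14, -12, 11, -8, -7, 6]

append 20 at index 14 → [18, 0, 17, -6, -5, 14, 6, -19, -13, -14, -12, 11, -8, -7, 20]
20 > parent 6 at index 6, swap → [18, 0, 17, -6, -5, 14, 20, -19, -13, -14, -12, 11, -8, -7, 6]
20 > parent 17 at index 2, swap → [18, 0, 20, -6, -5, 14, 17, -19, -13, -14, -12, 11, -8, -7, 6]
20 > parent 18 at index 0, swap → [20, 0, 18, -6, -5, 14, 17, -19, -13, -14, -12, 11, -8, -7, 6]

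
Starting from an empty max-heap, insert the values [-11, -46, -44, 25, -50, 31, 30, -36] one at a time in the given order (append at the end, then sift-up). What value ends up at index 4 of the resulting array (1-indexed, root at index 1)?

-36

Insert -11:
  append -11 at index 1 → [-11] (no swap needed)
Insert -46:
  append -46 at index 2 → [-11, -46] (no swap needed)
Insert -44:
  append -44 at index 3 → [-11, -46, -44] (no swap needed)
Insert 25:
  append 25 at index 4 → [-11, -46, -44, 25]
  25 > parent -46 at index 2, swap → [-11, 25, -44, -46]
  25 > parent -11 at index 1, swap → [25, -11, -44, -46]
Insert -50:
  append -50 at index 5 → [25, -11, -44, -46, -50] (no swap needed)
Insert 31:
  append 31 at index 6 → [25, -11, -44, -46, -50, 31]
  31 > parent -44 at index 3, swap → [25, -11, 31, -46, -50, -44]
  31 > parent 25 at index 1, swap → [31, -11, 25, -46, -50, -44]
Insert 30:
  append 30 at index 7 → [31, -11, 25, -46, -50, -44, 30]
  30 > parent 25 at index 3, swap → [31, -11, 30, -46, -50, -44, 25]
Insert -36:
  append -36 at index 8 → [31, -11, 30, -46, -50, -44, 25, -36]
  -36 > parent -46 at index 4, swap → [31, -11, 30, -36, -50, -44, 25, -46]
resulting array: [31, -11, 30, -36, -50, -44, 25, -46]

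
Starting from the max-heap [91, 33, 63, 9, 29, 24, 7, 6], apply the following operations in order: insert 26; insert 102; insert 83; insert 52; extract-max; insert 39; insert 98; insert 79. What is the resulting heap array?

[98, 83, 91, 26, 33, 63, 79, 6, 9, 29, 24, 39, 52, 7]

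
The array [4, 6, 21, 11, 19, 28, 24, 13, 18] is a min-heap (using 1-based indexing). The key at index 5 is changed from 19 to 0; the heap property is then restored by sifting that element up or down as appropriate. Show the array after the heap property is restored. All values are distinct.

[0, 4, 21, 11, 6, 28, 24, 13, 18]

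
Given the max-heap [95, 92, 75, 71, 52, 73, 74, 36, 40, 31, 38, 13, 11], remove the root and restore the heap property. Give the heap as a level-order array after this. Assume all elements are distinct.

[92, 71, 75, 40, 52, 73, 74, 36, 11, 31, 38, 13]

remove root 95; move last element 11 to root → [11, 92, 75, 71, 52, 73, 74, 36, 40, 31, 38, 13]
11 vs larger child 92 at index 1, swap → [92, 11, 75, 71, 52, 73, 74, 36, 40, 31, 38, 13]
11 vs larger child 71 at index 3, swap → [92, 71, 75, 11, 52, 73, 74, 36, 40, 31, 38, 13]
11 vs larger child 40 at index 8, swap → [92, 71, 75, 40, 52, 73, 74, 36, 11, 31, 38, 13]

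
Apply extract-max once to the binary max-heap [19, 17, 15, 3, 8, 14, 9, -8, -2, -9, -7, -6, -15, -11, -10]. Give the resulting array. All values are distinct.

[17, 8, 15, 3, -7, 14, 9, -8, -2, -9, -10, -6, -15, -11]

remove root 19; move last element -10 to root → [-10, 17, 15, 3, 8, 14, 9, -8, -2, -9, -7, -6, -15, -11]
-10 vs larger child 17 at index 1, swap → [17, -10, 15, 3, 8, 14, 9, -8, -2, -9, -7, -6, -15, -11]
-10 vs larger child 8 at index 4, swap → [17, 8, 15, 3, -10, 14, 9, -8, -2, -9, -7, -6, -15, -11]
-10 vs larger child -7 at index 10, swap → [17, 8, 15, 3, -7, 14, 9, -8, -2, -9, -10, -6, -15, -11]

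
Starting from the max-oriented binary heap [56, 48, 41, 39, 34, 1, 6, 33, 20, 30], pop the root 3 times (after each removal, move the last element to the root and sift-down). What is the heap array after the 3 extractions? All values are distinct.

[39, 34, 20, 33, 30, 1, 6]

extract-max #1 returns 56:
  remove root 56; move last element 30 to root → [30, 48, 41, 39, 34, 1, 6, 33, 20]
  30 vs larger child 48 at index 1, swap → [48, 30, 41, 39, 34, 1, 6, 33, 20]
  30 vs larger child 39 at index 3, swap → [48, 39, 41, 30, 34, 1, 6, 33, 20]
  30 vs larger child 33 at index 7, swap → [48, 39, 41, 33, 34, 1, 6, 30, 20]
extract-max #2 returns 48:
  remove root 48; move last element 20 to root → [20, 39, 41, 33, 34, 1, 6, 30]
  20 vs larger child 41 at index 2, swap → [41, 39, 20, 33, 34, 1, 6, 30]
extract-max #3 returns 41:
  remove root 41; move last element 30 to root → [30, 39, 20, 33, 34, 1, 6]
  30 vs larger child 39 at index 1, swap → [39, 30, 20, 33, 34, 1, 6]
  30 vs larger child 34 at index 4, swap → [39, 34, 20, 33, 30, 1, 6]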